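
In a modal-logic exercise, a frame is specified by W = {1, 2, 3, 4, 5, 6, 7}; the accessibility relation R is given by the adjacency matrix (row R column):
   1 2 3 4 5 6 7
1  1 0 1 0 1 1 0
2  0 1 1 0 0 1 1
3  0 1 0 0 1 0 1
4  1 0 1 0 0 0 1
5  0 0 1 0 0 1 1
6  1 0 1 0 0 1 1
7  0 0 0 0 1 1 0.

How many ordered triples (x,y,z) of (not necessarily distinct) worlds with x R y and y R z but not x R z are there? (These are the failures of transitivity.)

Enumerating: (1,3,2), (1,3,7), (1,5,7), (1,6,7), (2,3,5), (2,6,1), (2,7,5), (3,2,3), (3,2,6), (3,5,3), (3,5,6), (3,7,6), … and 19 more.
Total: 31.

31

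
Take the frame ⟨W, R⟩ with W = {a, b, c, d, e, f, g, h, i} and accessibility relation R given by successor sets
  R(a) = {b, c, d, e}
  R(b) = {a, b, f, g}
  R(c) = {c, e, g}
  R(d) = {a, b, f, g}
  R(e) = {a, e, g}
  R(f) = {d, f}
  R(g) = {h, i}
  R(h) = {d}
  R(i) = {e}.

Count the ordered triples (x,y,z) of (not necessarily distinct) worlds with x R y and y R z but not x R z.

40

Enumerating: (a,b,a), (a,b,f), (a,b,g), (a,c,g), (a,d,a), (a,d,f), (a,d,g), (a,e,a), (a,e,g), (b,a,c), (b,a,d), (b,a,e), … and 28 more.
Total: 40.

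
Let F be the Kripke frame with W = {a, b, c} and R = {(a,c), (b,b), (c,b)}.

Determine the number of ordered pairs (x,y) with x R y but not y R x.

Enumerating: (a,c), (c,b).

2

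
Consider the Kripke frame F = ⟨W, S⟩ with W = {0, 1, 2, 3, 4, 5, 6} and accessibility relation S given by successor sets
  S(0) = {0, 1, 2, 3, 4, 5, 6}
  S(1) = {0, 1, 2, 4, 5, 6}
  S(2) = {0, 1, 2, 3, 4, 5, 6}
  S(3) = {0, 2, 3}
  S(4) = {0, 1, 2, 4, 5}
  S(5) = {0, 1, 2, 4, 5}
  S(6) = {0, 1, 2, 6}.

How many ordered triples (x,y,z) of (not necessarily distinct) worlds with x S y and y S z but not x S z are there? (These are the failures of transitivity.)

28

Enumerating: (1,0,3), (1,2,3), (3,0,1), (3,0,4), (3,0,5), (3,0,6), (3,2,1), (3,2,4), (3,2,5), (3,2,6), (4,0,3), (4,0,6), … and 16 more.
Total: 28.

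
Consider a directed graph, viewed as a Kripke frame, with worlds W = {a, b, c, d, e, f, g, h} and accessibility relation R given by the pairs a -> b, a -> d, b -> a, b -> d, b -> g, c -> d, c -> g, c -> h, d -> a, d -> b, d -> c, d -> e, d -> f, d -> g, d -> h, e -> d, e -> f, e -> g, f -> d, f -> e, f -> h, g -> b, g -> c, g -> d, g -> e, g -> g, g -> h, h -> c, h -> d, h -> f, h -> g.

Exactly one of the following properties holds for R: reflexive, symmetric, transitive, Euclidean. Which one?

Reflexive: no — a is not related to itself.
Symmetric: yes — every pair in R has its reverse in R.
Transitive: no — a R b and b R g, but not a R g.
Euclidean: no — b R a and b R g, but not a R g.
Only symmetric holds.

symmetric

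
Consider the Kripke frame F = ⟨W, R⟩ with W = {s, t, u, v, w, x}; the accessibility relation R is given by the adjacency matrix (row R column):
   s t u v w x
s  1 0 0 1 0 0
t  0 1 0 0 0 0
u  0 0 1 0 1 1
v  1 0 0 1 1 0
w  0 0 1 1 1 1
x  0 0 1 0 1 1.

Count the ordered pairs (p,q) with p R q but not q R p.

0

R is symmetric; there are no such tuples.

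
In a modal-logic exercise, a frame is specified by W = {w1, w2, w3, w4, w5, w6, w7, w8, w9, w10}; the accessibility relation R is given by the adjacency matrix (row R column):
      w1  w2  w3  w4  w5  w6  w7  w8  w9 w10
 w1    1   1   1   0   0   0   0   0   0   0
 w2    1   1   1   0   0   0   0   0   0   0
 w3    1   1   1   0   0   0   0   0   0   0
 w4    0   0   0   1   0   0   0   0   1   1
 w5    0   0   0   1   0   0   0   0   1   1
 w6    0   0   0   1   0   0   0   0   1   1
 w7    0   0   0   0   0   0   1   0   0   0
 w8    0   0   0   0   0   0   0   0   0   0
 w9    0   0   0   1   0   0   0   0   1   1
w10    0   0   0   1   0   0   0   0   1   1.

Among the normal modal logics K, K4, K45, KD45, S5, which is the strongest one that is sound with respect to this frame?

Transitive (axiom 4): yes — every two-step R-path is closed by a direct edge.
Euclidean (axiom 5): yes — any two successors of a common world are R-related.
Serial (axiom D): no — w8 has no R-successor.
Reflexive (axiom T): no — w5 is not related to itself.
So F validates K, K4, K45; KD45 would additionally require R to be serial. The strongest is K45.

K45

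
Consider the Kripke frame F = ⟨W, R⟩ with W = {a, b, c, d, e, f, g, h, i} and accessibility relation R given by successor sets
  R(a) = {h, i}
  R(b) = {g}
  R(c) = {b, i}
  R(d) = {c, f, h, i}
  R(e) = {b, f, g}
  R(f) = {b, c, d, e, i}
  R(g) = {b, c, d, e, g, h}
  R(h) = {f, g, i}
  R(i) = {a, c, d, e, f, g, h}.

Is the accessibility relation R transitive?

No

Transitive: no — a R h and h R f, but not a R f.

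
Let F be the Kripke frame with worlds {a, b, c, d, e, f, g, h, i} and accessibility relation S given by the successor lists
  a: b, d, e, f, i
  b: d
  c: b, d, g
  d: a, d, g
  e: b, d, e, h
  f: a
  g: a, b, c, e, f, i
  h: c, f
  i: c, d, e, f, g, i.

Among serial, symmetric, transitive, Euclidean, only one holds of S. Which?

serial

Serial: yes — every world has a successor (e.g. a S b).
Symmetric: no — a S b but not b S a.
Transitive: no — a S d and d S g, but not a S g.
Euclidean: no — a S b and a S e, but not b S e.
Only serial holds.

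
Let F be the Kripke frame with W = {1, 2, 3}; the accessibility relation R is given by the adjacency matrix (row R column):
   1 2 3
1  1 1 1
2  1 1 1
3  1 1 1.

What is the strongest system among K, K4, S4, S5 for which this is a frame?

Transitive (axiom 4): yes — every two-step R-path is closed by a direct edge.
Reflexive (axiom T): yes — every world is R-related to itself.
Euclidean (axiom 5): yes — any two successors of a common world are R-related.
So F validates K, K4, S4, S5. The strongest is S5.

S5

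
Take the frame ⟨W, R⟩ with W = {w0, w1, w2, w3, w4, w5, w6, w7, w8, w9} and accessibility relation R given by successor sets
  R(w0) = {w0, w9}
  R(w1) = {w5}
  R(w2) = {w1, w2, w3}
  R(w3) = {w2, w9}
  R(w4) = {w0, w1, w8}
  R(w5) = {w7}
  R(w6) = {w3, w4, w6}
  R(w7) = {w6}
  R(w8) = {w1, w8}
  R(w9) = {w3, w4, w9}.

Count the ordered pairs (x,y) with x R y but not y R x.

12

Enumerating: (w0,w9), (w1,w5), (w2,w1), (w4,w0), (w4,w1), (w4,w8), (w5,w7), (w6,w3), (w6,w4), (w7,w6), (w8,w1), (w9,w4).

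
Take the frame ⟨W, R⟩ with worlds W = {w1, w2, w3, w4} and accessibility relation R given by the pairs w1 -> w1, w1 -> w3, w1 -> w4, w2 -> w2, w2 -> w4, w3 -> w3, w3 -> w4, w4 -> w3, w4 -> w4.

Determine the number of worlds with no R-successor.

R is serial; there are no such worlds.

0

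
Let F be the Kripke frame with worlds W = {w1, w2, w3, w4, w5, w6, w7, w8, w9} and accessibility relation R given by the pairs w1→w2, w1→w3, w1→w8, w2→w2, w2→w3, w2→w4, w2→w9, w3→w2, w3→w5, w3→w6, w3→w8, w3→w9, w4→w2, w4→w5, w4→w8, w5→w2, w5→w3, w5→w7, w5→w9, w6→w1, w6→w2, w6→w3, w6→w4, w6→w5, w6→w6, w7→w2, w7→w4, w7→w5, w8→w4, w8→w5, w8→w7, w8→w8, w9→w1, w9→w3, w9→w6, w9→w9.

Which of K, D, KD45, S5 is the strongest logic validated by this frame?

D

Serial (axiom D): yes — every world has a successor (e.g. w1 R w2).
Euclidean (axiom 5): no — w1 R w2 and w1 R w8, but not w2 R w8.
Transitive (axiom 4): no — w1 R w2 and w2 R w4, but not w1 R w4.
Reflexive (axiom T): no — w1 is not related to itself.
So F validates K, D; KD45 would additionally require R to be Euclidean and transitive. The strongest is D.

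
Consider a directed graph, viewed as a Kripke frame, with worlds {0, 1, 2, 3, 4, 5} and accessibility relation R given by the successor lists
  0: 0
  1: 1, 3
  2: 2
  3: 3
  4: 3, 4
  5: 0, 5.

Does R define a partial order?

Reflexive: yes — every world is R-related to itself.
Transitive: yes — every two-step R-path is closed by a direct edge.
Antisymmetric: yes — no distinct pair is related both ways.
So R is a partial order.

Yes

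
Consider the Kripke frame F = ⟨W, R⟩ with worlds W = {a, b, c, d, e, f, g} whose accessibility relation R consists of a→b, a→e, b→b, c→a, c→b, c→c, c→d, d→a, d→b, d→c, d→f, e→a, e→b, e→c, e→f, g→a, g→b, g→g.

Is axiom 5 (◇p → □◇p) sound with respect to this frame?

No

By correspondence theory, 5 is valid on a frame iff R is Euclidean.
Euclidean: no — a R b and a R e, but not b R e.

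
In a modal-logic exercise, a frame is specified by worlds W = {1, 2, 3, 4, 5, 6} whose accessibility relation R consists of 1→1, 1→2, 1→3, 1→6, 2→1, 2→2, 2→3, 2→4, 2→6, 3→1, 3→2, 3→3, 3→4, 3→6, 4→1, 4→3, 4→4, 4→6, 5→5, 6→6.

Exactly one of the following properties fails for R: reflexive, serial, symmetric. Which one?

symmetric

Reflexive: yes — every world is R-related to itself.
Serial: yes — every world has a successor (e.g. 1 R 1).
Symmetric: no — 1 R 6 but not 6 R 1.
Only symmetric fails.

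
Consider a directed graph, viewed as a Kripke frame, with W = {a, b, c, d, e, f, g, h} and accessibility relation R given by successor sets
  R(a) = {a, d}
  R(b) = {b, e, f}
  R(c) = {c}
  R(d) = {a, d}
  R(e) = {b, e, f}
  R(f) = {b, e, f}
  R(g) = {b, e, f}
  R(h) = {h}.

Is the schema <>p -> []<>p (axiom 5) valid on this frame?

Axiom 5 corresponds to the accessibility relation being Euclidean.
Euclidean: yes — any two successors of a common world are R-related.

Yes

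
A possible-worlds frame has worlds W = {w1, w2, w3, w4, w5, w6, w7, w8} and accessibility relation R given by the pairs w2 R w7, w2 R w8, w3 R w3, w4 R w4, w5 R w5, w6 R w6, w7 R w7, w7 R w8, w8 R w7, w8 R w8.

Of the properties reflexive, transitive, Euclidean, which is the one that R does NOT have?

Reflexive: no — w1 is not related to itself.
Transitive: yes — every two-step R-path is closed by a direct edge.
Euclidean: yes — any two successors of a common world are R-related.
Only reflexive fails.

reflexive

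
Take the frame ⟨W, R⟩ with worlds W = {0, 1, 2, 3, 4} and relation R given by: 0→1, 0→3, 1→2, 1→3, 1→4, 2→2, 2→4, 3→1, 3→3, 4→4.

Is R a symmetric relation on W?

Symmetric: no — 0 R 1 but not 1 R 0.

No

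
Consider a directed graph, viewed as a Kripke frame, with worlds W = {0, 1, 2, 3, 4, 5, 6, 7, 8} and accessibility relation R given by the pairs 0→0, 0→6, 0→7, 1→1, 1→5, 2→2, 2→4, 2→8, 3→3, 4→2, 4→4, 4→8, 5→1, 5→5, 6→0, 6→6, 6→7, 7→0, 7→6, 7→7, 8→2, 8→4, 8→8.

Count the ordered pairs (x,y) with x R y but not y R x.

0

R is symmetric; there are no such tuples.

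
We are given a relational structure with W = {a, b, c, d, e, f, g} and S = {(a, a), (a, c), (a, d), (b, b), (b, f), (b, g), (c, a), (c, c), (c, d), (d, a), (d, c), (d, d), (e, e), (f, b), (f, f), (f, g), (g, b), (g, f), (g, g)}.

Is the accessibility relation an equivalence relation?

Reflexive: yes — every world is S-related to itself.
Symmetric: yes — every pair in S has its reverse in S.
Transitive: yes — every two-step S-path is closed by a direct edge.
So S is an equivalence relation.

Yes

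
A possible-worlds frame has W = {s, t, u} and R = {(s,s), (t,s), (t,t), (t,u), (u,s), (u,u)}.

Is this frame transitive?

Yes

Transitive: yes — every two-step R-path is closed by a direct edge.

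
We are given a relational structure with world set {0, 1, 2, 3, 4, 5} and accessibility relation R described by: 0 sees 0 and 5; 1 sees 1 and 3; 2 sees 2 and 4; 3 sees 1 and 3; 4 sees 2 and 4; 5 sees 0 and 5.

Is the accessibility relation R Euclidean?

Yes

Euclidean: yes — any two successors of a common world are R-related.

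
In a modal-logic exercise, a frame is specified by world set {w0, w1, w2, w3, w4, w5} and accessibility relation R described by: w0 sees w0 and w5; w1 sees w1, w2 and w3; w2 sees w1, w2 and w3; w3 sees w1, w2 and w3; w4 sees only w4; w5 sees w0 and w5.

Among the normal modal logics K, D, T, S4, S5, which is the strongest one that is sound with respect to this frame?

Serial (axiom D): yes — every world has a successor (e.g. w0 R w0).
Reflexive (axiom T): yes — every world is R-related to itself.
Transitive (axiom 4): yes — every two-step R-path is closed by a direct edge.
Euclidean (axiom 5): yes — any two successors of a common world are R-related.
So F validates K, D, T, S4, S5. The strongest is S5.

S5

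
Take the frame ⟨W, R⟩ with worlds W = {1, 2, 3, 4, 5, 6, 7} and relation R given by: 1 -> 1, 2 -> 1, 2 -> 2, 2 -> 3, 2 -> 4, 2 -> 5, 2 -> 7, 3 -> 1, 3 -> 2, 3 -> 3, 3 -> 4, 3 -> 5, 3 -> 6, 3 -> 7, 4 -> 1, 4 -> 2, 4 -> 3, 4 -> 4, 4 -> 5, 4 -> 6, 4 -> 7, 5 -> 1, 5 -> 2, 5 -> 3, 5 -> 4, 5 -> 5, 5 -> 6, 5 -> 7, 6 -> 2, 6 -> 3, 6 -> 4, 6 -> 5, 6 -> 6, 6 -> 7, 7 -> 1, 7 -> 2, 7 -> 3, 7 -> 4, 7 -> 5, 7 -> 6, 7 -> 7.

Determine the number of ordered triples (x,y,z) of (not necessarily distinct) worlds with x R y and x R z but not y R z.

Enumerating: (2,1,2), (2,1,3), (2,1,4), (2,1,5), (2,1,7), (3,1,2), (3,1,3), (3,1,4), (3,1,5), (3,1,6), (3,1,7), (3,2,6), … and 26 more.
Total: 38.

38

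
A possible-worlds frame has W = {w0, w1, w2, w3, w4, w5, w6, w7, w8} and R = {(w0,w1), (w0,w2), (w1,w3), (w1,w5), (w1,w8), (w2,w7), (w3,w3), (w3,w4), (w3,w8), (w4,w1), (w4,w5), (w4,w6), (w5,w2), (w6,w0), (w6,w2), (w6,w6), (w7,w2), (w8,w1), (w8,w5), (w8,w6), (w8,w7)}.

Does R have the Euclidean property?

Euclidean: no — w0 R w1 and w0 R w2, but not w1 R w2.

No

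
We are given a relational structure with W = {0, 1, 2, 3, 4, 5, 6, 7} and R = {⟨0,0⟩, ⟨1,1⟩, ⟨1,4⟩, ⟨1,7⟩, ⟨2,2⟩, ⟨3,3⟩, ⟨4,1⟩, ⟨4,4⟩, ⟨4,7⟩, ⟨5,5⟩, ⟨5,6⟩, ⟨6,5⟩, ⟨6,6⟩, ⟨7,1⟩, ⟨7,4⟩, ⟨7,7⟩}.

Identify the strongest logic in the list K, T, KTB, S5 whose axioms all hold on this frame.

Reflexive (axiom T): yes — every world is R-related to itself.
Symmetric (axiom B): yes — every pair in R has its reverse in R.
Euclidean (axiom 5): yes — any two successors of a common world are R-related.
So F validates K, T, KTB, S5. The strongest is S5.

S5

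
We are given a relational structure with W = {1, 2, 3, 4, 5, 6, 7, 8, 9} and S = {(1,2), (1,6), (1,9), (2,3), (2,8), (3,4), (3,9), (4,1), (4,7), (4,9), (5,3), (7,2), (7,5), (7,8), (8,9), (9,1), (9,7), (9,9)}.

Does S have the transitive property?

No

Transitive: no — 1 S 2 and 2 S 3, but not 1 S 3.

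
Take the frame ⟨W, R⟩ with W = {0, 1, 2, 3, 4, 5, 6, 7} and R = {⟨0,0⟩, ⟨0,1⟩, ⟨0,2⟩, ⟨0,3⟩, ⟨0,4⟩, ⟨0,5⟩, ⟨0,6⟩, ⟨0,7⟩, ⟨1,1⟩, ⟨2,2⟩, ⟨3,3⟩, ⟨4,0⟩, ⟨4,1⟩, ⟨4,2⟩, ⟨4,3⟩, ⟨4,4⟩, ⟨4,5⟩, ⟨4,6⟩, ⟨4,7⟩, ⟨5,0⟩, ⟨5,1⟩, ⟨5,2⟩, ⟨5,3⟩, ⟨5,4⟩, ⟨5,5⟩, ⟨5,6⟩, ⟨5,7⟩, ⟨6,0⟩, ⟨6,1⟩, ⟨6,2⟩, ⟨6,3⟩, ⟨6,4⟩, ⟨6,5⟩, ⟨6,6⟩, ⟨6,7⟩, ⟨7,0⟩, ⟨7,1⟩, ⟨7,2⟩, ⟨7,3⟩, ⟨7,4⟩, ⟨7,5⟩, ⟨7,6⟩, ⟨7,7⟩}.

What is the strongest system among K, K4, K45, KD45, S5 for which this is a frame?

K4

Transitive (axiom 4): yes — every two-step R-path is closed by a direct edge.
Euclidean (axiom 5): no — 0 R 1 and 0 R 2, but not 1 R 2.
Serial (axiom D): yes — every world has a successor (e.g. 0 R 0).
Reflexive (axiom T): yes — every world is R-related to itself.
So F validates K, K4; K45 would additionally require R to be Euclidean. The strongest is K4.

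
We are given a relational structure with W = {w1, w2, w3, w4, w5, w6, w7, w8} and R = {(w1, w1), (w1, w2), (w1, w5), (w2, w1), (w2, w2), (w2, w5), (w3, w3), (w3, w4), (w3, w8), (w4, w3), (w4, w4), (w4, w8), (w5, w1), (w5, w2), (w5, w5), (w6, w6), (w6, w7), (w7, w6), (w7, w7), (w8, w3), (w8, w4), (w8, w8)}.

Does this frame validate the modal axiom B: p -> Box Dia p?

The schema B characterises exactly the symmetric frames.
Symmetric: yes — every pair in R has its reverse in R.

Yes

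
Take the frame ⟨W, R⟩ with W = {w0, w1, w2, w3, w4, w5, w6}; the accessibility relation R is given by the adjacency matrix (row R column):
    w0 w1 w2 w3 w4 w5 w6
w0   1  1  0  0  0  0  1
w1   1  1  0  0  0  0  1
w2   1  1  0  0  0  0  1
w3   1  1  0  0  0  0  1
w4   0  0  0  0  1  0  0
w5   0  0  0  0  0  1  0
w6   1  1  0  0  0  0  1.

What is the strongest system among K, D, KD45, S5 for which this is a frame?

KD45

Serial (axiom D): yes — every world has a successor (e.g. w0 R w0).
Euclidean (axiom 5): yes — any two successors of a common world are R-related.
Transitive (axiom 4): yes — every two-step R-path is closed by a direct edge.
Reflexive (axiom T): no — w2 is not related to itself.
So F validates K, D, KD45; S5 would additionally require R to be reflexive. The strongest is KD45.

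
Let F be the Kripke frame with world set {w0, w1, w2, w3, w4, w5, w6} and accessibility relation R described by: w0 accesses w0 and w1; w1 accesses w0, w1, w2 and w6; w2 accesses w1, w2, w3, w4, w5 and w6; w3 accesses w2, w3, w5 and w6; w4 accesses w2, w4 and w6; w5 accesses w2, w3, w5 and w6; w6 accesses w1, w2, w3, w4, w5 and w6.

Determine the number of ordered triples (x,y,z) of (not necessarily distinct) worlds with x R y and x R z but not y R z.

24

Enumerating: (w1,w0,w2), (w1,w0,w6), (w1,w2,w0), (w1,w6,w0), (w2,w1,w3), (w2,w1,w4), (w2,w1,w5), (w2,w3,w1), (w2,w3,w4), (w2,w4,w1), (w2,w4,w3), (w2,w4,w5), … and 12 more.
Total: 24.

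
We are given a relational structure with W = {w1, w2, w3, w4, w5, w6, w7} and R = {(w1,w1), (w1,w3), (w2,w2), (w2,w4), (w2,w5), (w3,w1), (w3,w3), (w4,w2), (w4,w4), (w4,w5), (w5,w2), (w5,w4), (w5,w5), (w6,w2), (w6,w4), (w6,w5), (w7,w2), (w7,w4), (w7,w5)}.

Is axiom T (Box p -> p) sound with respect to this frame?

No

The schema T characterises exactly the reflexive frames.
Reflexive: no — w6 is not related to itself.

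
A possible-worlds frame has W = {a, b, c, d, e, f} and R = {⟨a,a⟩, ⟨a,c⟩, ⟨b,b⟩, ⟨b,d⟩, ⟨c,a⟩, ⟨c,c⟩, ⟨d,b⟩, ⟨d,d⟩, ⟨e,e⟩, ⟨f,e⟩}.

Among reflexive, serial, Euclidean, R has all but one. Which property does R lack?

Reflexive: no — f is not related to itself.
Serial: yes — every world has a successor (e.g. a R a).
Euclidean: yes — any two successors of a common world are R-related.
Only reflexive fails.

reflexive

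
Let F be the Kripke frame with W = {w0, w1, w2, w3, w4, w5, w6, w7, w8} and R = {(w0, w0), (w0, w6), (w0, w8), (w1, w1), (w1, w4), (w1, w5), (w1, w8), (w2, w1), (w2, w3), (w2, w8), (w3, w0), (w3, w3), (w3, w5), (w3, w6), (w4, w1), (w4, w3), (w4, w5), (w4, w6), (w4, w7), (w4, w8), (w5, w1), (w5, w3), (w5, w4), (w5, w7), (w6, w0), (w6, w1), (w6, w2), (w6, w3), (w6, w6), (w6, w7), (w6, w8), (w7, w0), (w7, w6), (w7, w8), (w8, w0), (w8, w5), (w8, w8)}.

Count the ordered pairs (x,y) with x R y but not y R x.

Enumerating: (w1,w8), (w2,w1), (w2,w3), (w2,w8), (w3,w0), (w4,w3), (w4,w6), (w4,w7), (w4,w8), (w5,w7), (w6,w1), (w6,w2), (w6,w8), (w7,w0), (w7,w8), (w8,w5).

16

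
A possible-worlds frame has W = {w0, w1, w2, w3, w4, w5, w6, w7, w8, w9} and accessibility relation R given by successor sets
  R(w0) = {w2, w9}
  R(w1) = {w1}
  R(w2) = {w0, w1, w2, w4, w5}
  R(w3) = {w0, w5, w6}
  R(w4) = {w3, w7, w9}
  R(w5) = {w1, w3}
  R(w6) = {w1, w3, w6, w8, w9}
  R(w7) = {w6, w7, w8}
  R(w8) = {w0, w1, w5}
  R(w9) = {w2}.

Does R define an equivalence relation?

No

Reflexive: no — w0 is not related to itself.
Symmetric: no — w0 R w9 but not w9 R w0.
Transitive: no — w0 R w2 and w2 R w1, but not w0 R w1.
So R is not an equivalence relation.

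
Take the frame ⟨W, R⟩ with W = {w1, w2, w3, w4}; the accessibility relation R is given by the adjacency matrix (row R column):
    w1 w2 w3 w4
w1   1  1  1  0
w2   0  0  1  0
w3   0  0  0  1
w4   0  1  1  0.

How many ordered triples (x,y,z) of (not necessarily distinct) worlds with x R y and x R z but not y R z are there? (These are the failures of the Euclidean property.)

10

Enumerating: (w1,w2,w1), (w1,w2,w2), (w1,w3,w1), (w1,w3,w2), (w1,w3,w3), (w2,w3,w3), (w3,w4,w4), (w4,w2,w2), (w4,w3,w2), (w4,w3,w3).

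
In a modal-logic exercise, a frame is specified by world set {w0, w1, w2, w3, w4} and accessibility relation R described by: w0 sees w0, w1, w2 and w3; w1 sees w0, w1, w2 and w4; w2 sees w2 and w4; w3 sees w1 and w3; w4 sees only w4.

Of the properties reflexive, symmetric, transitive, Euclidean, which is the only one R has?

Reflexive: yes — every world is R-related to itself.
Symmetric: no — w0 R w2 but not w2 R w0.
Transitive: no — w0 R w1 and w1 R w4, but not w0 R w4.
Euclidean: no — w0 R w1 and w0 R w3, but not w1 R w3.
Only reflexive holds.

reflexive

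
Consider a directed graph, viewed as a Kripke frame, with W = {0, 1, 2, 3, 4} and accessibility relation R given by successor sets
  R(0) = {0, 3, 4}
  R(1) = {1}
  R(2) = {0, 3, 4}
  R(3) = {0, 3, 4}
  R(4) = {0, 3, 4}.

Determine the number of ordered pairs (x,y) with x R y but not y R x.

3

Enumerating: (2,0), (2,3), (2,4).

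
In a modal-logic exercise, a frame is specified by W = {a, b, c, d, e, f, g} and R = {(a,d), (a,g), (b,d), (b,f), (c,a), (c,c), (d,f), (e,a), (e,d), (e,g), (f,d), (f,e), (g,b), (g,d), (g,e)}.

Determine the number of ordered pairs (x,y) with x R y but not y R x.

10

Enumerating: (a,d), (a,g), (b,d), (b,f), (c,a), (e,a), (e,d), (f,e), (g,b), (g,d).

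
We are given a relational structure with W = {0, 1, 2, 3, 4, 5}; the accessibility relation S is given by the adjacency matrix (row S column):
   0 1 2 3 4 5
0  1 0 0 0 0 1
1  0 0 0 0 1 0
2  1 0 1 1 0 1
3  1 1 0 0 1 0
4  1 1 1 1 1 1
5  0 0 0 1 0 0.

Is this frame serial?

Yes

Serial: yes — every world has a successor (e.g. 0 S 0).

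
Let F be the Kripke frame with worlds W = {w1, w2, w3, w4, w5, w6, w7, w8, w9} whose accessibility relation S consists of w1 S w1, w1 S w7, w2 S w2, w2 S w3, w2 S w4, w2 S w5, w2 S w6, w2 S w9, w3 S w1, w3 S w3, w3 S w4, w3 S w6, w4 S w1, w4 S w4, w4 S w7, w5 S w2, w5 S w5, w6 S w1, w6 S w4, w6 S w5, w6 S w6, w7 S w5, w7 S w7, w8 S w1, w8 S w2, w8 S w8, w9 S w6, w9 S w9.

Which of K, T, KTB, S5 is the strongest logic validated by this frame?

T

Reflexive (axiom T): yes — every world is S-related to itself.
Symmetric (axiom B): no — w1 S w7 but not w7 S w1.
Euclidean (axiom 5): no — w2 S w3 and w2 S w5, but not w3 S w5.
So F validates K, T; KTB would additionally require S to be symmetric. The strongest is T.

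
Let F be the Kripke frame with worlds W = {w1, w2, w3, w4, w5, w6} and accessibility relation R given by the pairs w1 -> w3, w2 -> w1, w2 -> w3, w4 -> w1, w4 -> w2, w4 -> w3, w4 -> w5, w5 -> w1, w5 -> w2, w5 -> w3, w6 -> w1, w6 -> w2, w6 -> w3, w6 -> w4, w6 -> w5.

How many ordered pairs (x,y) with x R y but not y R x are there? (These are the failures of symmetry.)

Enumerating: (w1,w3), (w2,w1), (w2,w3), (w4,w1), (w4,w2), (w4,w3), (w4,w5), (w5,w1), (w5,w2), (w5,w3), (w6,w1), (w6,w2), (w6,w3), (w6,w4), (w6,w5).

15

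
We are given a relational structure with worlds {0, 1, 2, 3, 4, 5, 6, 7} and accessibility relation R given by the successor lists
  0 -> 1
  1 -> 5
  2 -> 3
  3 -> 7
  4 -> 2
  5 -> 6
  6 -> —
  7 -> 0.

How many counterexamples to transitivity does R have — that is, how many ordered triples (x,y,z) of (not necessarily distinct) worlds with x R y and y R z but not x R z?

Enumerating: (0,1,5), (1,5,6), (2,3,7), (3,7,0), (4,2,3), (7,0,1).

6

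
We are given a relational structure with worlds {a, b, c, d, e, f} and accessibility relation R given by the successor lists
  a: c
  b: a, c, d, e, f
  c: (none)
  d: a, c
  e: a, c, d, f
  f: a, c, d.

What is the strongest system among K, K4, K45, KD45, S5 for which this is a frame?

K4

Transitive (axiom 4): yes — every two-step R-path is closed by a direct edge.
Euclidean (axiom 5): no — b R a and b R d, but not a R d.
Serial (axiom D): no — c has no R-successor.
Reflexive (axiom T): no — a is not related to itself.
So F validates K, K4; K45 would additionally require R to be Euclidean. The strongest is K4.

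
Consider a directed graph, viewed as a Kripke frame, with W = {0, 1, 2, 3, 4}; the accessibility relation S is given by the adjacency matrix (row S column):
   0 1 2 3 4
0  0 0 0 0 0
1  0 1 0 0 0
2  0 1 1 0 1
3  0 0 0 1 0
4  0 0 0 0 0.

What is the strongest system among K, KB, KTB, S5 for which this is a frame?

K

Symmetric (axiom B): no — 2 S 1 but not 1 S 2.
Reflexive (axiom T): no — 0 is not related to itself.
Euclidean (axiom 5): no — 2 S 1 and 2 S 4, but not 1 S 4.
So F validates K; KB would additionally require S to be symmetric. The strongest is K.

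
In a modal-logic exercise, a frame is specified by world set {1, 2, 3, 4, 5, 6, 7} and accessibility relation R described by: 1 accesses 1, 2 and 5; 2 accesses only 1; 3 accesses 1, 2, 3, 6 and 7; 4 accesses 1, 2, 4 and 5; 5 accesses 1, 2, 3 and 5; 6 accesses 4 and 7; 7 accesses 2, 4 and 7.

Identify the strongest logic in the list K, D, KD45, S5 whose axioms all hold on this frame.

Serial (axiom D): yes — every world has a successor (e.g. 1 R 1).
Euclidean (axiom 5): no — 1 R 2 and 1 R 5, but not 2 R 5.
Transitive (axiom 4): no — 1 R 5 and 5 R 3, but not 1 R 3.
Reflexive (axiom T): no — 2 is not related to itself.
So F validates K, D; KD45 would additionally require R to be Euclidean and transitive. The strongest is D.

D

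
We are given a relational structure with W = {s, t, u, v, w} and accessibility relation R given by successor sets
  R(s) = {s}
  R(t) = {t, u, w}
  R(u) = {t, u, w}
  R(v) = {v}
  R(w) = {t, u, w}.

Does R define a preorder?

Yes

Reflexive: yes — every world is R-related to itself.
Transitive: yes — every two-step R-path is closed by a direct edge.
So R is a preorder.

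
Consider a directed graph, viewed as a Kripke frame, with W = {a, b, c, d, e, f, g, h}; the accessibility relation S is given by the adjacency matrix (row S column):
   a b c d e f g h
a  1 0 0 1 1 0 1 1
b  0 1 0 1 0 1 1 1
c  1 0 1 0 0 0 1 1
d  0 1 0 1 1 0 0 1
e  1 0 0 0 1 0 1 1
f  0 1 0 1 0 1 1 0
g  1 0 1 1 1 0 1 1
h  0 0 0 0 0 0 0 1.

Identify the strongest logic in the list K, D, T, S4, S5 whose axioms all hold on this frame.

Serial (axiom D): yes — every world has a successor (e.g. a S a).
Reflexive (axiom T): yes — every world is S-related to itself.
Transitive (axiom 4): no — a S d and d S b, but not a S b.
Euclidean (axiom 5): no — a S d and a S g, but not d S g.
So F validates K, D, T; S4 would additionally require S to be transitive. The strongest is T.

T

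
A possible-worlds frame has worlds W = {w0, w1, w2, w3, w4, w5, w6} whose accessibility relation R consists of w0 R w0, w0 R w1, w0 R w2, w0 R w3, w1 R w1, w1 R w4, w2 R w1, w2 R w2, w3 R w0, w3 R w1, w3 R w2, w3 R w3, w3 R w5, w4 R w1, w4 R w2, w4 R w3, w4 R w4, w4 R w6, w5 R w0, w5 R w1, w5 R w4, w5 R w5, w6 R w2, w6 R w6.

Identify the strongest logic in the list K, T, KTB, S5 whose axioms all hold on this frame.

Reflexive (axiom T): yes — every world is R-related to itself.
Symmetric (axiom B): no — w0 R w1 but not w1 R w0.
Euclidean (axiom 5): no — w0 R w1 and w0 R w2, but not w1 R w2.
So F validates K, T; KTB would additionally require R to be symmetric. The strongest is T.

T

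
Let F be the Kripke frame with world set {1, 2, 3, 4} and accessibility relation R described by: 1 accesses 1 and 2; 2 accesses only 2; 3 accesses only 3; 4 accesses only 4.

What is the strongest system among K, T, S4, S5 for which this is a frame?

Reflexive (axiom T): yes — every world is R-related to itself.
Transitive (axiom 4): yes — every two-step R-path is closed by a direct edge.
Euclidean (axiom 5): no — 1 R 2 and 1 R 1, but not 2 R 1.
So F validates K, T, S4; S5 would additionally require R to be Euclidean. The strongest is S4.

S4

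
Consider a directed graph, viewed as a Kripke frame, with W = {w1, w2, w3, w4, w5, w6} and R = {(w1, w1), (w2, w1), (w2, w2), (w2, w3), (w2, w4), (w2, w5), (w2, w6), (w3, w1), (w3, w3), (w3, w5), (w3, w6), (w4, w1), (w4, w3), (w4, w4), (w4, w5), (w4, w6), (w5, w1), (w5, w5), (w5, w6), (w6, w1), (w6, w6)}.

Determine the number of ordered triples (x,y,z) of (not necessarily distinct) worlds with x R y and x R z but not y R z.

Enumerating: (w2,w1,w2), (w2,w1,w3), (w2,w1,w4), (w2,w1,w5), (w2,w1,w6), (w2,w3,w2), (w2,w3,w4), (w2,w4,w2), (w2,w5,w2), (w2,w5,w3), (w2,w5,w4), (w2,w6,w2), … and 23 more.
Total: 35.

35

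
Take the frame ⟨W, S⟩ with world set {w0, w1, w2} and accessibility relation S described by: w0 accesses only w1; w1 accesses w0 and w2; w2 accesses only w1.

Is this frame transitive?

No

Transitive: no — w0 S w1 and w1 S w2, but not w0 S w2.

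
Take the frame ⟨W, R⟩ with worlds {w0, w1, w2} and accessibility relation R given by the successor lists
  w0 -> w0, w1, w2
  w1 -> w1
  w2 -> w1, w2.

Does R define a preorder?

Reflexive: yes — every world is R-related to itself.
Transitive: yes — every two-step R-path is closed by a direct edge.
So R is a preorder.

Yes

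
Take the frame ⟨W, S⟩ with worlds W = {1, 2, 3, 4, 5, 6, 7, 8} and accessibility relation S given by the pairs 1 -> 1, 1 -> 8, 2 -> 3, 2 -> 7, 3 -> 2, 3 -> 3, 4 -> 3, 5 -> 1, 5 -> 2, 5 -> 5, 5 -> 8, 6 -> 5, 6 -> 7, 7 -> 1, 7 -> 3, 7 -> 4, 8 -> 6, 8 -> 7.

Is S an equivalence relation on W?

No

Reflexive: no — 2 is not related to itself.
Symmetric: no — 1 S 8 but not 8 S 1.
Transitive: no — 1 S 8 and 8 S 6, but not 1 S 6.
So S is not an equivalence relation.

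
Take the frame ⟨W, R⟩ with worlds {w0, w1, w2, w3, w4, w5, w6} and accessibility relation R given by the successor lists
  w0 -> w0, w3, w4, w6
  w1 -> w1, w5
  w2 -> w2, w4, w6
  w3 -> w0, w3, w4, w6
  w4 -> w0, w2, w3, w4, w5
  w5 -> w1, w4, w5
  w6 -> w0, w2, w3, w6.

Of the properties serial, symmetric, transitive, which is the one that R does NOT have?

Serial: yes — every world has a successor (e.g. w0 R w0).
Symmetric: yes — every pair in R has its reverse in R.
Transitive: no — w0 R w4 and w4 R w2, but not w0 R w2.
Only transitive fails.

transitive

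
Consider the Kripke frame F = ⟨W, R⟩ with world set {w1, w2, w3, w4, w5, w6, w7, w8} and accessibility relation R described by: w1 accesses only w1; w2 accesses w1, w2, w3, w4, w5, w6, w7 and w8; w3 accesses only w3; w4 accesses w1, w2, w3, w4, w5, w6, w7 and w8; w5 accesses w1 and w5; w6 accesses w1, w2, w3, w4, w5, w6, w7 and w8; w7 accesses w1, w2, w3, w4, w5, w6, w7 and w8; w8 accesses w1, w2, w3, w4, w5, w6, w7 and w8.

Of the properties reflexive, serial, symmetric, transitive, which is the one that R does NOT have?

Reflexive: yes — every world is R-related to itself.
Serial: yes — every world has a successor (e.g. w1 R w1).
Symmetric: no — w2 R w1 but not w1 R w2.
Transitive: yes — every two-step R-path is closed by a direct edge.
Only symmetric fails.

symmetric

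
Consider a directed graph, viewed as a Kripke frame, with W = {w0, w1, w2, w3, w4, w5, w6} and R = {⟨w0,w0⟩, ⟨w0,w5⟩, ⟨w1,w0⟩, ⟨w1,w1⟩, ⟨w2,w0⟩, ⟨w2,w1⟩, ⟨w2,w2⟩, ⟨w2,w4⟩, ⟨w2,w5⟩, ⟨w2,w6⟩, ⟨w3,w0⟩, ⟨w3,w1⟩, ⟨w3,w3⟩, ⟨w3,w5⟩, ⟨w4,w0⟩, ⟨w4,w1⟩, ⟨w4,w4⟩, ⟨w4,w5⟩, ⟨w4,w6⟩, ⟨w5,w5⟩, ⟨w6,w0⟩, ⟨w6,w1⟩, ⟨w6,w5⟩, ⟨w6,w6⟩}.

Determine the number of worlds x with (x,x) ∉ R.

R is reflexive; there are no such worlds.

0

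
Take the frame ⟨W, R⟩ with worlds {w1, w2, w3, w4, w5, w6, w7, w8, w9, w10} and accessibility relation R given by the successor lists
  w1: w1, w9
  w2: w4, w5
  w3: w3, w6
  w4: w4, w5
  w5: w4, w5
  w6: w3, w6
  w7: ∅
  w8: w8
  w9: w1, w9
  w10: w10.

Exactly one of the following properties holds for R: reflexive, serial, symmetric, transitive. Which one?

transitive

Reflexive: no — w2 is not related to itself.
Serial: no — w7 has no R-successor.
Symmetric: no — w2 R w4 but not w4 R w2.
Transitive: yes — every two-step R-path is closed by a direct edge.
Only transitive holds.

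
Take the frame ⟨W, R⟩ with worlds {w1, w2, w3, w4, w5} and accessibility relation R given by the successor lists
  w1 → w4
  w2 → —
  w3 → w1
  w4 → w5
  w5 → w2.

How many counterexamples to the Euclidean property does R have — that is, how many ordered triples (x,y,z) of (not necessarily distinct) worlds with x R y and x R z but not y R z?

Enumerating: (w1,w4,w4), (w3,w1,w1), (w4,w5,w5), (w5,w2,w2).

4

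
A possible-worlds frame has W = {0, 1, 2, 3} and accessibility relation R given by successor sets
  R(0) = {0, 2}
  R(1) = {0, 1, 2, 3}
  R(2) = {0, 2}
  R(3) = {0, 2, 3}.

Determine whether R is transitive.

Yes

Transitive: yes — every two-step R-path is closed by a direct edge.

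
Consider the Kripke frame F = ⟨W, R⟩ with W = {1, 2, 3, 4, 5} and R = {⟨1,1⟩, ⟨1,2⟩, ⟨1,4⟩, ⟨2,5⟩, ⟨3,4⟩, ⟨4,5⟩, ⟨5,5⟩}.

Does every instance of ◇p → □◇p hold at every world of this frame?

The schema 5 characterises exactly the Euclidean frames.
Euclidean: no — 1 R 2 and 1 R 4, but not 2 R 4.

No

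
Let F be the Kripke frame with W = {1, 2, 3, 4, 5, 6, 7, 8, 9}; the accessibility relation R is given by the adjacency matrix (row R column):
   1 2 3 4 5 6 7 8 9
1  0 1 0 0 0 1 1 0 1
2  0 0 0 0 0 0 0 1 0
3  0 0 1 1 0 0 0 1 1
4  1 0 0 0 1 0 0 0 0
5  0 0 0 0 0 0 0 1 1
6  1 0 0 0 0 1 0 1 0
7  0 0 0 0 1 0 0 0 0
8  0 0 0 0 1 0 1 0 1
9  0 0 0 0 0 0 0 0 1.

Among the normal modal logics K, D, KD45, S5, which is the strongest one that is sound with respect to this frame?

D

Serial (axiom D): yes — every world has a successor (e.g. 1 R 2).
Euclidean (axiom 5): no — 1 R 2 and 1 R 6, but not 2 R 6.
Transitive (axiom 4): no — 1 R 2 and 2 R 8, but not 1 R 8.
Reflexive (axiom T): no — 1 is not related to itself.
So F validates K, D; KD45 would additionally require R to be Euclidean and transitive. The strongest is D.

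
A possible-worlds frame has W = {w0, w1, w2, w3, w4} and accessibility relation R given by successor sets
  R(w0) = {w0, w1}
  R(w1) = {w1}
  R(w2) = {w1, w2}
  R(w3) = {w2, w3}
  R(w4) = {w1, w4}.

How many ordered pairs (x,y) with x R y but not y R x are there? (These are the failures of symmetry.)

Enumerating: (w0,w1), (w2,w1), (w3,w2), (w4,w1).

4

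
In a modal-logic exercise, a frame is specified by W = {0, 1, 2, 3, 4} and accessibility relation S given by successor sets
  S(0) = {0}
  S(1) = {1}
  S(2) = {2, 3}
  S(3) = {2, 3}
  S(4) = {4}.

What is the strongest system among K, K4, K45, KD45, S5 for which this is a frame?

S5

Transitive (axiom 4): yes — every two-step S-path is closed by a direct edge.
Euclidean (axiom 5): yes — any two successors of a common world are S-related.
Serial (axiom D): yes — every world has a successor (e.g. 0 S 0).
Reflexive (axiom T): yes — every world is S-related to itself.
So F validates K, K4, K45, KD45, S5. The strongest is S5.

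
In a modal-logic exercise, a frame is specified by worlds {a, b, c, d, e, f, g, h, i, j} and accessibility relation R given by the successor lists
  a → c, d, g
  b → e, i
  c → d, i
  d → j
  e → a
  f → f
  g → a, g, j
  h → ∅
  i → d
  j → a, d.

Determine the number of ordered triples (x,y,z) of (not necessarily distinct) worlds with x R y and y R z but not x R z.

19

Enumerating: (a,c,i), (a,d,j), (a,g,a), (a,g,j), (b,e,a), (b,i,d), (c,d,j), (d,j,a), (d,j,d), (e,a,c), (e,a,d), (e,a,g), … and 7 more.
Total: 19.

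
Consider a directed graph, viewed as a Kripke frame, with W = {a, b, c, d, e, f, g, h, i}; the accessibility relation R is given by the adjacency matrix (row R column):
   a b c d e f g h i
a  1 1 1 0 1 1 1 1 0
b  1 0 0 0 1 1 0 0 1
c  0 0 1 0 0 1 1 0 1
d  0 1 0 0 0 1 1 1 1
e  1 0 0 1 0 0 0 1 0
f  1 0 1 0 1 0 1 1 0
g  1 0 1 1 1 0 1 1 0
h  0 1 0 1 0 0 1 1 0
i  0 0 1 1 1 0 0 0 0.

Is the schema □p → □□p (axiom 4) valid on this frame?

No

Axiom 4 corresponds to the accessibility relation being transitive.
Transitive: no — a R b and b R i, but not a R i.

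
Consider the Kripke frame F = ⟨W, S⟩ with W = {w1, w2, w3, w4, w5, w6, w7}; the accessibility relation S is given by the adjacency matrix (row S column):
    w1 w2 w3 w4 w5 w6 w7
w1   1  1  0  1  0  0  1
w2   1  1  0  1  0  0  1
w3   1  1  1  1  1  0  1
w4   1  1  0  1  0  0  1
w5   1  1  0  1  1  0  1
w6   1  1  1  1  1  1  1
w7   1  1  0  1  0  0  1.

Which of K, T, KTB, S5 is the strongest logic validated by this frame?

Reflexive (axiom T): yes — every world is S-related to itself.
Symmetric (axiom B): no — w3 S w1 but not w1 S w3.
Euclidean (axiom 5): no — w3 S w1 and w3 S w5, but not w1 S w5.
So F validates K, T; KTB would additionally require S to be symmetric. The strongest is T.

T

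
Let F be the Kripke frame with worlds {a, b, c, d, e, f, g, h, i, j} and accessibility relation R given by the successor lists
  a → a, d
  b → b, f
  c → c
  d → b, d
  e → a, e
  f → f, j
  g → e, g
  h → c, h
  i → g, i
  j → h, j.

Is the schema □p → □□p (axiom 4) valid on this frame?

No

Axiom 4 corresponds to the accessibility relation being transitive.
Transitive: no — a R d and d R b, but not a R b.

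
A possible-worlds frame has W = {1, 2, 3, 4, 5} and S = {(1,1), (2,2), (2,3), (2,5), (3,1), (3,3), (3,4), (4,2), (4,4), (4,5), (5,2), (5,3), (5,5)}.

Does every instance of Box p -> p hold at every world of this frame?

Yes

Axiom T corresponds to the accessibility relation being reflexive.
Reflexive: yes — every world is S-related to itself.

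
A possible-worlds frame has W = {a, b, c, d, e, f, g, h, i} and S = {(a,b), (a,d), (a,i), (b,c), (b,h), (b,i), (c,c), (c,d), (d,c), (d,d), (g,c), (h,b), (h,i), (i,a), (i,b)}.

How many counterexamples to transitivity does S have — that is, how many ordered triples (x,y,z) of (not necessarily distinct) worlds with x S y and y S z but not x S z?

17

Enumerating: (a,b,c), (a,b,h), (a,d,c), (a,i,a), (b,c,d), (b,h,b), (b,i,a), (b,i,b), (g,c,d), (h,b,c), (h,b,h), (h,i,a), (i,a,d), (i,a,i), (i,b,c), (i,b,h), (i,b,i).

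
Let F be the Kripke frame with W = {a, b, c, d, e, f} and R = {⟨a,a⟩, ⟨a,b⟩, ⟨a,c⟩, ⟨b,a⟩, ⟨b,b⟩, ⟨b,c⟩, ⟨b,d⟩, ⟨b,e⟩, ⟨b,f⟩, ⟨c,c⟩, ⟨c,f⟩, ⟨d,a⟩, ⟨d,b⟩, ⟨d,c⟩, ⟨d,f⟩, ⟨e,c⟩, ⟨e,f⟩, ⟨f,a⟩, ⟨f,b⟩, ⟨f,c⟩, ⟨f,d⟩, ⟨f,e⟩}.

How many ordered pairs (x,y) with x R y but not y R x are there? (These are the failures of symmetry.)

Enumerating: (a,c), (b,c), (b,e), (d,a), (d,c), (e,c), (f,a).

7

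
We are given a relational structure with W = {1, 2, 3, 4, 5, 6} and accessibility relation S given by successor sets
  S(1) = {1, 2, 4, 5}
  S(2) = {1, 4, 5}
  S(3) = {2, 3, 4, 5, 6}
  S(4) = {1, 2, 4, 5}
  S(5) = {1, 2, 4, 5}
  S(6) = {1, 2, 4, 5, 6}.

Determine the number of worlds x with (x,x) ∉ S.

1

Enumerating: 2.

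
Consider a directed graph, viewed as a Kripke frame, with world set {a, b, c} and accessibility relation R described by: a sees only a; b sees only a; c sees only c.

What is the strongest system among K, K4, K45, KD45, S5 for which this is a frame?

Transitive (axiom 4): yes — every two-step R-path is closed by a direct edge.
Euclidean (axiom 5): yes — any two successors of a common world are R-related.
Serial (axiom D): yes — every world has a successor (e.g. a R a).
Reflexive (axiom T): no — b is not related to itself.
So F validates K, K4, K45, KD45; S5 would additionally require R to be reflexive. The strongest is KD45.

KD45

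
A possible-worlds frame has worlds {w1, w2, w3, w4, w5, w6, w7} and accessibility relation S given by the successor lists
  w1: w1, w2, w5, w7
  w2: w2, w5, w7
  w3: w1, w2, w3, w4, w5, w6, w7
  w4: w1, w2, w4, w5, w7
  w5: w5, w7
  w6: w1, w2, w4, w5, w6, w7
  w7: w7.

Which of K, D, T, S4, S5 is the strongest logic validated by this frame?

Serial (axiom D): yes — every world has a successor (e.g. w1 S w1).
Reflexive (axiom T): yes — every world is S-related to itself.
Transitive (axiom 4): yes — every two-step S-path is closed by a direct edge.
Euclidean (axiom 5): no — w1 S w5 and w1 S w2, but not w5 S w2.
So F validates K, D, T, S4; S5 would additionally require S to be Euclidean. The strongest is S4.

S4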